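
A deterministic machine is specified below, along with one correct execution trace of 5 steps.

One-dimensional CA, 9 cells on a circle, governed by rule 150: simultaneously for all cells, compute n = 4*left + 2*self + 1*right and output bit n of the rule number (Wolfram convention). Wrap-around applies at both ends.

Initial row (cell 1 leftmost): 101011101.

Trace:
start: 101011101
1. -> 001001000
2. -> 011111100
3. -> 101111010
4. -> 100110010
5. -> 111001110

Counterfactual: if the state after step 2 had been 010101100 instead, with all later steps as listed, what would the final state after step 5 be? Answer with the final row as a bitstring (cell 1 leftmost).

state after step 2 := 010101100
3. -> 110100010
4. -> 000110110
5. -> 001000001

001000001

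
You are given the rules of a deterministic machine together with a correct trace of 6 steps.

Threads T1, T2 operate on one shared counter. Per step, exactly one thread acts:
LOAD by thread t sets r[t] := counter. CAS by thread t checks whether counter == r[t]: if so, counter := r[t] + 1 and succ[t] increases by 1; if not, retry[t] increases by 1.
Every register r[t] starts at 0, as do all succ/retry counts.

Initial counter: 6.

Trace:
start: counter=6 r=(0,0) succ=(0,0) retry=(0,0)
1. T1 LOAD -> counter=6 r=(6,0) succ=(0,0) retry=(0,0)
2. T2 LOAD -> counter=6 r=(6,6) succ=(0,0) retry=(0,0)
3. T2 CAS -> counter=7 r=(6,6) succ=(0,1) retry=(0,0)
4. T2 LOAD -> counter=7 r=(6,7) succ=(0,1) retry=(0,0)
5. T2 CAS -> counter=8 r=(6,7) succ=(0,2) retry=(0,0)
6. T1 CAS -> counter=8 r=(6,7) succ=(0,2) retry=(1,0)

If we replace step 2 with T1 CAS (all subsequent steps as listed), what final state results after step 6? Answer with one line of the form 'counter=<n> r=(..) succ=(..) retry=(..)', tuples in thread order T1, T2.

counter=8 r=(6,7) succ=(1,1) retry=(1,1)

(re-executing from step 2 with the substitution; state before step 2: counter=6 r=(6,0) succ=(0,0) retry=(0,0))
2. T1 CAS -> counter=7 r=(6,0) succ=(1,0) retry=(0,0)
3. T2 CAS -> counter=7 r=(6,0) succ=(1,0) retry=(0,1)
4. T2 LOAD -> counter=7 r=(6,7) succ=(1,0) retry=(0,1)
5. T2 CAS -> counter=8 r=(6,7) succ=(1,1) retry=(0,1)
6. T1 CAS -> counter=8 r=(6,7) succ=(1,1) retry=(1,1)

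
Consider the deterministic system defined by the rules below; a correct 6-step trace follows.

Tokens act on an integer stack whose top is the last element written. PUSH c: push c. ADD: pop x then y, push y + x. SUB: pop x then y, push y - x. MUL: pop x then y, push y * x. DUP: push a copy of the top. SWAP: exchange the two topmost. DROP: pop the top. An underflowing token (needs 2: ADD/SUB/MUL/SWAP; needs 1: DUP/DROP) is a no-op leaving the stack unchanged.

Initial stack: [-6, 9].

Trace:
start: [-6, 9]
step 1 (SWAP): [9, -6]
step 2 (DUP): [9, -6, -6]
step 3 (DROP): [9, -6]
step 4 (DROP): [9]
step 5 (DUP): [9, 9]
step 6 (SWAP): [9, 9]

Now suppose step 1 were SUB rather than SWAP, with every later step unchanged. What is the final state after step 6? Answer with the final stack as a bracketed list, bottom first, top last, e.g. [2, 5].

(re-executing from step 1 with the substitution; state before step 1: [-6, 9])
step 1 (SUB): [-15]
step 2 (DUP): [-15, -15]
step 3 (DROP): [-15]
step 4 (DROP): []
step 5 (DUP): []
step 6 (SWAP): []

[]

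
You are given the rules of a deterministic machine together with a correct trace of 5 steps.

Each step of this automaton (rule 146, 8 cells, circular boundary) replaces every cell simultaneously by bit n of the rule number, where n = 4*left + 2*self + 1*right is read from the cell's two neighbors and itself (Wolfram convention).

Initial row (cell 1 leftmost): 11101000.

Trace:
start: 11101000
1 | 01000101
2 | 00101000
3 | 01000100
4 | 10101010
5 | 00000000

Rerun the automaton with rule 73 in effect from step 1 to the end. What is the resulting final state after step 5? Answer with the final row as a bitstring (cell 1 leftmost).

(re-executing steps 1..5 under rule 73; state before step 1: 11101000)
1 | 10100010
2 | 00001000
3 | 11100011
4 | 00101010
5 | 10000000

10000000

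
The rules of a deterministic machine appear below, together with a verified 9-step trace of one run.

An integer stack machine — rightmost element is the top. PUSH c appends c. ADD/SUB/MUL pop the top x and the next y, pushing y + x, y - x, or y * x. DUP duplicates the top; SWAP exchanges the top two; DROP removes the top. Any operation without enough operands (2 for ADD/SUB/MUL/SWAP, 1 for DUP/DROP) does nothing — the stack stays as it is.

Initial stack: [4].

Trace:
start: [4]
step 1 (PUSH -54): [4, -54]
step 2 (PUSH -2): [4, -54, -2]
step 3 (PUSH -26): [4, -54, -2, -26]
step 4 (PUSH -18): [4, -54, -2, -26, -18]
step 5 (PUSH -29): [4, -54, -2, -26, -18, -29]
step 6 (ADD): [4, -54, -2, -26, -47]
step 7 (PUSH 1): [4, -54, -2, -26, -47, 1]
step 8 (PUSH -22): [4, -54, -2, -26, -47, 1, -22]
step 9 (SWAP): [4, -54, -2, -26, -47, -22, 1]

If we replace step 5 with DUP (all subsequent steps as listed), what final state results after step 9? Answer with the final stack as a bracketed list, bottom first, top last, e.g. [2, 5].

(re-executing from step 5 with the substitution; state before step 5: [4, -54, -2, -26, -18])
step 5 (DUP): [4, -54, -2, -26, -18, -18]
step 6 (ADD): [4, -54, -2, -26, -36]
step 7 (PUSH 1): [4, -54, -2, -26, -36, 1]
step 8 (PUSH -22): [4, -54, -2, -26, -36, 1, -22]
step 9 (SWAP): [4, -54, -2, -26, -36, -22, 1]

[4, -54, -2, -26, -36, -22, 1]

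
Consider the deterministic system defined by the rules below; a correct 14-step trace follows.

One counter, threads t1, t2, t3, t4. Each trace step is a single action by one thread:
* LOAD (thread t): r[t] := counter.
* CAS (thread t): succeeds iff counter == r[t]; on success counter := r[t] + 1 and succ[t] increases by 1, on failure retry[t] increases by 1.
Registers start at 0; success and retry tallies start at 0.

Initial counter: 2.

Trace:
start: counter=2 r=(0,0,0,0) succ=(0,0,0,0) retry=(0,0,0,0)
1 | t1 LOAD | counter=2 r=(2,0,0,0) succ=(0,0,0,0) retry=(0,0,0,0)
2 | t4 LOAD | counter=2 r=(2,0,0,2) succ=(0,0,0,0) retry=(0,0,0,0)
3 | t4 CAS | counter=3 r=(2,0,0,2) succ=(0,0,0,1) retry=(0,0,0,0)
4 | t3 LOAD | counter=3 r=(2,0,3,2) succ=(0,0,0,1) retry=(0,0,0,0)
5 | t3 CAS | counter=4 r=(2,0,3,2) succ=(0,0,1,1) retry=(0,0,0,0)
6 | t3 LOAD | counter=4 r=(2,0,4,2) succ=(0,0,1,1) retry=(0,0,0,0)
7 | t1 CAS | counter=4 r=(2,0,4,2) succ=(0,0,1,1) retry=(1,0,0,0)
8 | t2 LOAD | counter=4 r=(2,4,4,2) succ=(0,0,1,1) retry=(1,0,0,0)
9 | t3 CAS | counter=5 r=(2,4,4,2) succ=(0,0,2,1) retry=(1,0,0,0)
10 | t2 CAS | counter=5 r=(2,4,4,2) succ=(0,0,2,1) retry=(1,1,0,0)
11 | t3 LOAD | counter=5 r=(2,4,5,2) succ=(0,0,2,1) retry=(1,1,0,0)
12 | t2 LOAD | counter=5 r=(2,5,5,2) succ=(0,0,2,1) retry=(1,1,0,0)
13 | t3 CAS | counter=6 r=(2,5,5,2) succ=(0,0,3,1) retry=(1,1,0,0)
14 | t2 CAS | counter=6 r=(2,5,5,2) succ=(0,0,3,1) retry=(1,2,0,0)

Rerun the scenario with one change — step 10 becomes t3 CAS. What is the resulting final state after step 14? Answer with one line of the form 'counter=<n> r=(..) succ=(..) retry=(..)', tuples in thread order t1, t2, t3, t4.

counter=6 r=(2,5,5,2) succ=(0,0,3,1) retry=(1,1,1,0)

(re-executing from step 10 with the substitution; state before step 10: counter=5 r=(2,4,4,2) succ=(0,0,2,1) retry=(1,0,0,0))
10 | t3 CAS | counter=5 r=(2,4,4,2) succ=(0,0,2,1) retry=(1,0,1,0)
11 | t3 LOAD | counter=5 r=(2,4,5,2) succ=(0,0,2,1) retry=(1,0,1,0)
12 | t2 LOAD | counter=5 r=(2,5,5,2) succ=(0,0,2,1) retry=(1,0,1,0)
13 | t3 CAS | counter=6 r=(2,5,5,2) succ=(0,0,3,1) retry=(1,0,1,0)
14 | t2 CAS | counter=6 r=(2,5,5,2) succ=(0,0,3,1) retry=(1,1,1,0)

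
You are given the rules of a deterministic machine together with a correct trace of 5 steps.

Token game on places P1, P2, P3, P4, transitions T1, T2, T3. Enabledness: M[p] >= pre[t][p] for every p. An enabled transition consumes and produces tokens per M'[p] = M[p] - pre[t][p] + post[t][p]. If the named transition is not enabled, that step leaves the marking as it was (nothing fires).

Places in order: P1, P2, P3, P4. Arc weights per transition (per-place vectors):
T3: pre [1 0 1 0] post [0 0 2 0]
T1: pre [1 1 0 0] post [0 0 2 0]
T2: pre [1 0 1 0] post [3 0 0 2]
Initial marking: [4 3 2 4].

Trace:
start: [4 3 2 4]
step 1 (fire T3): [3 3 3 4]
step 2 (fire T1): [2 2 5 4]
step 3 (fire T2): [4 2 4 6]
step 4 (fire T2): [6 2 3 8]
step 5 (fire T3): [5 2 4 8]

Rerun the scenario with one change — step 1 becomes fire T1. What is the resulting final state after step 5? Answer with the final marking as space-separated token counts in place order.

5 1 5 8

(re-executing from step 1 with the substitution; state before step 1: [4 3 2 4])
step 1 (fire T1): [3 2 4 4]
step 2 (fire T1): [2 1 6 4]
step 3 (fire T2): [4 1 5 6]
step 4 (fire T2): [6 1 4 8]
step 5 (fire T3): [5 1 5 8]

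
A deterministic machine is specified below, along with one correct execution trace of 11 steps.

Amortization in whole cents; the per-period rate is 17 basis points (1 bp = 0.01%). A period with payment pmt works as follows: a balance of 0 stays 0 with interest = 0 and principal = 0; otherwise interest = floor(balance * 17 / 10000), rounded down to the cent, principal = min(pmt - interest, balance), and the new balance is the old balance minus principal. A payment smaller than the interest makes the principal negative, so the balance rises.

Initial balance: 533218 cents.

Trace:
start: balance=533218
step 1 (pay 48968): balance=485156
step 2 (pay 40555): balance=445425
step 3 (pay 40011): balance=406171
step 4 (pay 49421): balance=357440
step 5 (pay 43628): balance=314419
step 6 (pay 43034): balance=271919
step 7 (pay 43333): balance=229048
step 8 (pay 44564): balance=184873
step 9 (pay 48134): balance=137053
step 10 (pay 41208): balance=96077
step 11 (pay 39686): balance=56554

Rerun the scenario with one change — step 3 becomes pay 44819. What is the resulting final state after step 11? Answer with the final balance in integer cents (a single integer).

(re-executing from step 3 with the substitution; state before step 3: balance=445425)
step 3 (pay 44819): balance=401363
step 4 (pay 49421): balance=352624
step 5 (pay 43628): balance=309595
step 6 (pay 43034): balance=267087
step 7 (pay 43333): balance=224208
step 8 (pay 44564): balance=180025
step 9 (pay 48134): balance=132197
step 10 (pay 41208): balance=91213
step 11 (pay 39686): balance=51682

51682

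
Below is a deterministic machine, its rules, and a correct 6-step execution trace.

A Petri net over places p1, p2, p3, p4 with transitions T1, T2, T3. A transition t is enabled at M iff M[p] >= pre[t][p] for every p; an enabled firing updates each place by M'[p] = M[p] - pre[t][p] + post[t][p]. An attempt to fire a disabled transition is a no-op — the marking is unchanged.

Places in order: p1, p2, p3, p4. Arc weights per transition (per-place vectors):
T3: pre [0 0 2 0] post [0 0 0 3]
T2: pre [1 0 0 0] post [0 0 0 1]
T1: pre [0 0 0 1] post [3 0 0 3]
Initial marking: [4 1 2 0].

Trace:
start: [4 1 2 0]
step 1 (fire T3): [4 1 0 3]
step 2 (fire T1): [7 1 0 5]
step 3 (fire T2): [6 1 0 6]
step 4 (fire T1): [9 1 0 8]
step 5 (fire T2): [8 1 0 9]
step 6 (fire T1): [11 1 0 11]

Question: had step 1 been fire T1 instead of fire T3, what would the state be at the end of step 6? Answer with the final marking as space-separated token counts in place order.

8 1 2 6

(re-executing from step 1 with the substitution; state before step 1: [4 1 2 0])
step 1 (fire T1): [4 1 2 0]
step 2 (fire T1): [4 1 2 0]
step 3 (fire T2): [3 1 2 1]
step 4 (fire T1): [6 1 2 3]
step 5 (fire T2): [5 1 2 4]
step 6 (fire T1): [8 1 2 6]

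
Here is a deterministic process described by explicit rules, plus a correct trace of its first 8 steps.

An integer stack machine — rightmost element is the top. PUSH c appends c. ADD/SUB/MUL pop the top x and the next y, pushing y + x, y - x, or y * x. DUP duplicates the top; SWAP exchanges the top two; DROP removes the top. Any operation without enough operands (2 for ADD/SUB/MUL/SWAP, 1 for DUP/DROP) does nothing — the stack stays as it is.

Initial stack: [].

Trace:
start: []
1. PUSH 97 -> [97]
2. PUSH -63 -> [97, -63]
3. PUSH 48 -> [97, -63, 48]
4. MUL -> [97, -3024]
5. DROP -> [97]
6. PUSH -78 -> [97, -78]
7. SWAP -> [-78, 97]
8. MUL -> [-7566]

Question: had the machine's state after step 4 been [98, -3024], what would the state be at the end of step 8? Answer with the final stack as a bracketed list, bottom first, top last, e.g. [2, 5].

state after step 4 := [98, -3024]
5. DROP -> [98]
6. PUSH -78 -> [98, -78]
7. SWAP -> [-78, 98]
8. MUL -> [-7644]

[-7644]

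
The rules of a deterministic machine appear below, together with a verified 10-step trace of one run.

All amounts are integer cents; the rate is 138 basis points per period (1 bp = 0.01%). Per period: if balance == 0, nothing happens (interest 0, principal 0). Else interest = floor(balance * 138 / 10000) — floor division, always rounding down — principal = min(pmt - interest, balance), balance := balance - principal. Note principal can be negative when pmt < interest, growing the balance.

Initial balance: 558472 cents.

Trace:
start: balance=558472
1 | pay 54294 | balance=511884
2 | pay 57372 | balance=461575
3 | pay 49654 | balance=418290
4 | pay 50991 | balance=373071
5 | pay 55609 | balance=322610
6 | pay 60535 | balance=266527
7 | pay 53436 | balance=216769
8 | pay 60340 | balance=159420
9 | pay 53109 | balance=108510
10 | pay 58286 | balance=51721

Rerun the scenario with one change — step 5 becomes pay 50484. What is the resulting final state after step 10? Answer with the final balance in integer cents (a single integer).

57209

(re-executing from step 5 with the substitution; state before step 5: balance=373071)
5 | pay 50484 | balance=327735
6 | pay 60535 | balance=271722
7 | pay 53436 | balance=222035
8 | pay 60340 | balance=164759
9 | pay 53109 | balance=113923
10 | pay 58286 | balance=57209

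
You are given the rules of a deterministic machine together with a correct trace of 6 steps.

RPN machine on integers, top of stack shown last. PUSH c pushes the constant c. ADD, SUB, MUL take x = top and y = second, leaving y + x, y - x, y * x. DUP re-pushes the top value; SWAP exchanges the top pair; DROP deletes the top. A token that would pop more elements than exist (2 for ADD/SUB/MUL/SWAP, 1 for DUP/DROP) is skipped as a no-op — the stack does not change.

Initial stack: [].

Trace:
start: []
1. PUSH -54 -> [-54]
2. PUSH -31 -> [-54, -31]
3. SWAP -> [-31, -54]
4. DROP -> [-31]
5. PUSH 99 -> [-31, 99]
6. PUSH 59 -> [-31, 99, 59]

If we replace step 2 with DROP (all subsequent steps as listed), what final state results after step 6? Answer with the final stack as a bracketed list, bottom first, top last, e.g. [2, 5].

(re-executing from step 2 with the substitution; state before step 2: [-54])
2. DROP -> []
3. SWAP -> []
4. DROP -> []
5. PUSH 99 -> [99]
6. PUSH 59 -> [99, 59]

[99, 59]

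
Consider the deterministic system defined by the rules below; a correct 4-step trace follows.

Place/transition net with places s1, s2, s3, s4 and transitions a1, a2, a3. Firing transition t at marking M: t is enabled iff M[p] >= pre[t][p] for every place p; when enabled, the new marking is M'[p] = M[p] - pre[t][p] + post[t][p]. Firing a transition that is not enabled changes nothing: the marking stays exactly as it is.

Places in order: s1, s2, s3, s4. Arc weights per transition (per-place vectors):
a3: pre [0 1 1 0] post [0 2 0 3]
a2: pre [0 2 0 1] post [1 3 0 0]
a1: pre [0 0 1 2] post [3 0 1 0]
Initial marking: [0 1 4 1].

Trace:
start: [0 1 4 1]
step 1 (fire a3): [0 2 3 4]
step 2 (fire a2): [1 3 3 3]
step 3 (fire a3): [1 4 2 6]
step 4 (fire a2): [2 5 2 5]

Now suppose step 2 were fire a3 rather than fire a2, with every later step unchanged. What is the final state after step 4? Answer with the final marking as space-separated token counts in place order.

1 5 1 9

(re-executing from step 2 with the substitution; state before step 2: [0 2 3 4])
step 2 (fire a3): [0 3 2 7]
step 3 (fire a3): [0 4 1 10]
step 4 (fire a2): [1 5 1 9]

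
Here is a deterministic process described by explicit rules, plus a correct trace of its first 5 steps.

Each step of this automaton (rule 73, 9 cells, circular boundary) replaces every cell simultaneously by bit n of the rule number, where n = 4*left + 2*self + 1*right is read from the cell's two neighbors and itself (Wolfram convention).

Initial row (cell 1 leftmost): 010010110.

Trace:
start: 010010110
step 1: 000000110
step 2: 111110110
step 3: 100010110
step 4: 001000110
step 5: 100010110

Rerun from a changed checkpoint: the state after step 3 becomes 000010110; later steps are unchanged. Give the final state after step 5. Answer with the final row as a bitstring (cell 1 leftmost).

101010110

state after step 3 := 000010110
step 4: 111000110
step 5: 101010110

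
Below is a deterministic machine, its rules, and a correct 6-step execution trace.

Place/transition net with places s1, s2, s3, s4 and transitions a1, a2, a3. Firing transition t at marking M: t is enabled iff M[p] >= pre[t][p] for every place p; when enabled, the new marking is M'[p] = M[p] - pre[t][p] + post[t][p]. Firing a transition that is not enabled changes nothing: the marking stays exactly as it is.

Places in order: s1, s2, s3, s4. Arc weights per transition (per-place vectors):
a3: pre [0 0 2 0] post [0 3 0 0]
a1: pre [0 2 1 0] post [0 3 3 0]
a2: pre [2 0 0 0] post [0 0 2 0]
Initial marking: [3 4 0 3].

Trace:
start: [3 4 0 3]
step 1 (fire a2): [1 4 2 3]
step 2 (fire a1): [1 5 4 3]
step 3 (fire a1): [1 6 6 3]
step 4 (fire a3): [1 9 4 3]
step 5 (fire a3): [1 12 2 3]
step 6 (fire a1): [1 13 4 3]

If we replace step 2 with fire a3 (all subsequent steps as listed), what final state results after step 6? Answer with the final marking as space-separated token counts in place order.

(re-executing from step 2 with the substitution; state before step 2: [1 4 2 3])
step 2 (fire a3): [1 7 0 3]
step 3 (fire a1): [1 7 0 3]
step 4 (fire a3): [1 7 0 3]
step 5 (fire a3): [1 7 0 3]
step 6 (fire a1): [1 7 0 3]

1 7 0 3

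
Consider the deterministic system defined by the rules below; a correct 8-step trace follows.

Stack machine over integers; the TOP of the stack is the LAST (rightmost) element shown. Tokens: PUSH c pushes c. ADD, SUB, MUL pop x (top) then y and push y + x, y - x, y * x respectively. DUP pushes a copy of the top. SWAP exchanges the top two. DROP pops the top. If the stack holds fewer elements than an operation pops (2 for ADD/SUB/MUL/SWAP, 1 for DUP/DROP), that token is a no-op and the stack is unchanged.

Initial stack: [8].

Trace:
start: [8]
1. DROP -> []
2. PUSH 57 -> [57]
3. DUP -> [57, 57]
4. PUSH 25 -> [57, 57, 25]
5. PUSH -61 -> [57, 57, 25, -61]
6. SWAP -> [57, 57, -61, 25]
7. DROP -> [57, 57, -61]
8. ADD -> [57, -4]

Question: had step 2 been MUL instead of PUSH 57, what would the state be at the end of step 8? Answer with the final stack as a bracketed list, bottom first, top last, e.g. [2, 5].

(re-executing from step 2 with the substitution; state before step 2: [])
2. MUL -> []
3. DUP -> []
4. PUSH 25 -> [25]
5. PUSH -61 -> [25, -61]
6. SWAP -> [-61, 25]
7. DROP -> [-61]
8. ADD -> [-61]

[-61]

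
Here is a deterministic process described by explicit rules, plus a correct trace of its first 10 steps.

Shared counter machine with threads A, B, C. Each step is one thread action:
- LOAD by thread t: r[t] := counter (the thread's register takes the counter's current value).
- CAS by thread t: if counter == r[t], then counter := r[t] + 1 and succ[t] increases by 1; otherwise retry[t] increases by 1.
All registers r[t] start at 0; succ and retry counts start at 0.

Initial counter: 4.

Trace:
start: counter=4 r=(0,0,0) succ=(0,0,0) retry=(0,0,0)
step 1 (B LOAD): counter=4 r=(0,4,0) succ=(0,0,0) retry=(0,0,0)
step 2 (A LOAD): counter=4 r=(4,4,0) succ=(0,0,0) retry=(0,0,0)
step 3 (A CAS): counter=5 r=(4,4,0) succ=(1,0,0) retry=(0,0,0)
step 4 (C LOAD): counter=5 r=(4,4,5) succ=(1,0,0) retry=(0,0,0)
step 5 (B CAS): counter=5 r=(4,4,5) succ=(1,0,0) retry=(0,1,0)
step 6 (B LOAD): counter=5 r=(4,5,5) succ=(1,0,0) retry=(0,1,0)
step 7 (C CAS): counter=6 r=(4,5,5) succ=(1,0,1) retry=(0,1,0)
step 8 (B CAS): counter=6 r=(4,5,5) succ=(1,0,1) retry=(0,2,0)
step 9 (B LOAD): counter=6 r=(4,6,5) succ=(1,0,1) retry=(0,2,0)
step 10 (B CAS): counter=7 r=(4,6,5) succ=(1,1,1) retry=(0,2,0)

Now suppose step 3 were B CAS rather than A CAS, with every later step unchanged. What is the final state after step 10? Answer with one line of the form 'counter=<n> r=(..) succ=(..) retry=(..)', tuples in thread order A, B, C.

counter=7 r=(4,6,5) succ=(0,2,1) retry=(0,2,0)

(re-executing from step 3 with the substitution; state before step 3: counter=4 r=(4,4,0) succ=(0,0,0) retry=(0,0,0))
step 3 (B CAS): counter=5 r=(4,4,0) succ=(0,1,0) retry=(0,0,0)
step 4 (C LOAD): counter=5 r=(4,4,5) succ=(0,1,0) retry=(0,0,0)
step 5 (B CAS): counter=5 r=(4,4,5) succ=(0,1,0) retry=(0,1,0)
step 6 (B LOAD): counter=5 r=(4,5,5) succ=(0,1,0) retry=(0,1,0)
step 7 (C CAS): counter=6 r=(4,5,5) succ=(0,1,1) retry=(0,1,0)
step 8 (B CAS): counter=6 r=(4,5,5) succ=(0,1,1) retry=(0,2,0)
step 9 (B LOAD): counter=6 r=(4,6,5) succ=(0,1,1) retry=(0,2,0)
step 10 (B CAS): counter=7 r=(4,6,5) succ=(0,2,1) retry=(0,2,0)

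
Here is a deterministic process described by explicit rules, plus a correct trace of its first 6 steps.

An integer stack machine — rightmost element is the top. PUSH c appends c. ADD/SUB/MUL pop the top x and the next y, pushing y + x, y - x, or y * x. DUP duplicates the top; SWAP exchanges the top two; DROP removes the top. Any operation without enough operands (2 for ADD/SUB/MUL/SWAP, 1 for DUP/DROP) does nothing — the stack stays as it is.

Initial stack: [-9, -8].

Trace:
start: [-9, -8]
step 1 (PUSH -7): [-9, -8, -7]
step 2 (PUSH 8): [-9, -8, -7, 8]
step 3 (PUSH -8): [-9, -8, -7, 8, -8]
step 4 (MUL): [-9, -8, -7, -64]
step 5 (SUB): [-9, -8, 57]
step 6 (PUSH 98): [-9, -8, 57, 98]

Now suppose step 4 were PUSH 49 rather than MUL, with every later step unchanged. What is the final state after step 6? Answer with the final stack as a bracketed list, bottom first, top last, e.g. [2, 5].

(re-executing from step 4 with the substitution; state before step 4: [-9, -8, -7, 8, -8])
step 4 (PUSH 49): [-9, -8, -7, 8, -8, 49]
step 5 (SUB): [-9, -8, -7, 8, -57]
step 6 (PUSH 98): [-9, -8, -7, 8, -57, 98]

[-9, -8, -7, 8, -57, 98]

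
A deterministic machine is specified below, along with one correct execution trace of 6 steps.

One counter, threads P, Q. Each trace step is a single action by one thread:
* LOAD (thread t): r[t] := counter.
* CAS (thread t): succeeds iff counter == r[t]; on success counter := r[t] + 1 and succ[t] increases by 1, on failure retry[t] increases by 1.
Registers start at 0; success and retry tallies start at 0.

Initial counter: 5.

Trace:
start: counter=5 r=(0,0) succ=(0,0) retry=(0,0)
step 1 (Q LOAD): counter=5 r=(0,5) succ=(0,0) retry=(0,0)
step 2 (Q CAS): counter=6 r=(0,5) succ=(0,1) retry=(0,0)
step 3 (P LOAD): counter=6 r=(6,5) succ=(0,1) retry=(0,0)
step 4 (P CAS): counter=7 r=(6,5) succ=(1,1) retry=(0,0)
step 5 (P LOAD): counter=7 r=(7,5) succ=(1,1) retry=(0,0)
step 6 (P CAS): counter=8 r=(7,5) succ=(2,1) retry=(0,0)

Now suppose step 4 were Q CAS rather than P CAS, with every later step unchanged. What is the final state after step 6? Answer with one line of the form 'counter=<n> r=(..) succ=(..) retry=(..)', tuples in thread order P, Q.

(re-executing from step 4 with the substitution; state before step 4: counter=6 r=(6,5) succ=(0,1) retry=(0,0))
step 4 (Q CAS): counter=6 r=(6,5) succ=(0,1) retry=(0,1)
step 5 (P LOAD): counter=6 r=(6,5) succ=(0,1) retry=(0,1)
step 6 (P CAS): counter=7 r=(6,5) succ=(1,1) retry=(0,1)

counter=7 r=(6,5) succ=(1,1) retry=(0,1)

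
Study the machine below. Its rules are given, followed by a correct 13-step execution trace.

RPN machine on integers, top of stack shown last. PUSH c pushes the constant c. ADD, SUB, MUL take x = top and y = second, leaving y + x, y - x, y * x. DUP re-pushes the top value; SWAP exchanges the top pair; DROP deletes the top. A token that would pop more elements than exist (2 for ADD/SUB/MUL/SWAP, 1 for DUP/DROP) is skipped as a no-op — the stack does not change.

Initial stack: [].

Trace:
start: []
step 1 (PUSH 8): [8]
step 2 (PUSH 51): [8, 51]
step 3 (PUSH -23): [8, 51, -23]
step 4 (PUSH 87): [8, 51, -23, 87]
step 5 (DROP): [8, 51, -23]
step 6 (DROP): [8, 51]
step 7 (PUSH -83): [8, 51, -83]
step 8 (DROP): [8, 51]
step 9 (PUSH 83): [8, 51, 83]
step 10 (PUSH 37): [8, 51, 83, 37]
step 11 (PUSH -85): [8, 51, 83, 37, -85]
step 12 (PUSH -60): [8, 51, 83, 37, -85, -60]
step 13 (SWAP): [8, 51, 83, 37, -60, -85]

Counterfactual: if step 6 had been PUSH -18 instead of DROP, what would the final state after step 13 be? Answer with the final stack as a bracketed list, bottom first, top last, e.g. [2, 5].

(re-executing from step 6 with the substitution; state before step 6: [8, 51, -23])
step 6 (PUSH -18): [8, 51, -23, -18]
step 7 (PUSH -83): [8, 51, -23, -18, -83]
step 8 (DROP): [8, 51, -23, -18]
step 9 (PUSH 83): [8, 51, -23, -18, 83]
step 10 (PUSH 37): [8, 51, -23, -18, 83, 37]
step 11 (PUSH -85): [8, 51, -23, -18, 83, 37, -85]
step 12 (PUSH -60): [8, 51, -23, -18, 83, 37, -85, -60]
step 13 (SWAP): [8, 51, -23, -18, 83, 37, -60, -85]

[8, 51, -23, -18, 83, 37, -60, -85]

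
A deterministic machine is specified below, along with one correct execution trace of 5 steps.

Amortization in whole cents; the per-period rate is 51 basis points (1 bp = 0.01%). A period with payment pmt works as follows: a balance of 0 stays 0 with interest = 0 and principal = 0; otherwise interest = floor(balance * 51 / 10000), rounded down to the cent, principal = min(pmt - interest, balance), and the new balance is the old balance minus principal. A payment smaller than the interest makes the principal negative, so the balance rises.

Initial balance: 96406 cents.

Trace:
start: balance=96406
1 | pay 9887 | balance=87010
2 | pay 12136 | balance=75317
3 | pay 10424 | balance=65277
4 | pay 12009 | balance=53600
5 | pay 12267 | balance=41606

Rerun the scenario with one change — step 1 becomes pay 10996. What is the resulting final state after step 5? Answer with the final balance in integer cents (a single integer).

40475

(re-executing from step 1 with the substitution; state before step 1: balance=96406)
1 | pay 10996 | balance=85901
2 | pay 12136 | balance=74203
3 | pay 10424 | balance=64157
4 | pay 12009 | balance=52475
5 | pay 12267 | balance=40475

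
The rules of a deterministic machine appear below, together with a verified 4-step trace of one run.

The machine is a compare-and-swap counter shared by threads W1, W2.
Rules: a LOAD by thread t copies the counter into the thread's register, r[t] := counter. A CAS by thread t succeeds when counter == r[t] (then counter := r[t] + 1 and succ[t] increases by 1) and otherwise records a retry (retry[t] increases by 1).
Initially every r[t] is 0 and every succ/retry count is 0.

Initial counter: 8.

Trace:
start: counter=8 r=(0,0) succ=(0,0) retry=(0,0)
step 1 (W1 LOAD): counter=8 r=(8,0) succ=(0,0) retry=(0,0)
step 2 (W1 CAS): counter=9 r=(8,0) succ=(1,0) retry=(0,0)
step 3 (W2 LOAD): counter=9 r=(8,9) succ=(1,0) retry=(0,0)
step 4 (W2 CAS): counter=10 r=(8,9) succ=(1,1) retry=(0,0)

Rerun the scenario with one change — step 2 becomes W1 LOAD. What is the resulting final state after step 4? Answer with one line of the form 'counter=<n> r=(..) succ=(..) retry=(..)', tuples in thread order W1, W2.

(re-executing from step 2 with the substitution; state before step 2: counter=8 r=(8,0) succ=(0,0) retry=(0,0))
step 2 (W1 LOAD): counter=8 r=(8,0) succ=(0,0) retry=(0,0)
step 3 (W2 LOAD): counter=8 r=(8,8) succ=(0,0) retry=(0,0)
step 4 (W2 CAS): counter=9 r=(8,8) succ=(0,1) retry=(0,0)

counter=9 r=(8,8) succ=(0,1) retry=(0,0)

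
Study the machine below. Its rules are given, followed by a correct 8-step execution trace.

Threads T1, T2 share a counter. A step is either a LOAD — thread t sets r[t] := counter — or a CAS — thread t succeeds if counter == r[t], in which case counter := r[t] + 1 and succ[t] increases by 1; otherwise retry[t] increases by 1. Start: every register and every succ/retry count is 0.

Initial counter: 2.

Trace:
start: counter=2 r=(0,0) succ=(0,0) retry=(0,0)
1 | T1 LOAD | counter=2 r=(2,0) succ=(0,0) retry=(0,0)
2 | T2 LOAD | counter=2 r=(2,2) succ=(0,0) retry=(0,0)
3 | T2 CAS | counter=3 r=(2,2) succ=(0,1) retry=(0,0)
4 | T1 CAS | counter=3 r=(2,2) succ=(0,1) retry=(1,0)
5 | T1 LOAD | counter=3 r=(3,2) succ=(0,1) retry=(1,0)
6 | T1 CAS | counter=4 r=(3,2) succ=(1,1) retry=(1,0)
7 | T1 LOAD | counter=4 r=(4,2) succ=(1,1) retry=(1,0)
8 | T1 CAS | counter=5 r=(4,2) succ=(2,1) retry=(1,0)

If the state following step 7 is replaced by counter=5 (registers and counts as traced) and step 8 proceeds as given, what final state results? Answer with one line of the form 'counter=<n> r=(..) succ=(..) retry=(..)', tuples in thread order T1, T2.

state after step 7 := counter=5 r=(4,2) succ=(1,1) retry=(1,0)
8 | T1 CAS | counter=5 r=(4,2) succ=(1,1) retry=(2,0)

counter=5 r=(4,2) succ=(1,1) retry=(2,0)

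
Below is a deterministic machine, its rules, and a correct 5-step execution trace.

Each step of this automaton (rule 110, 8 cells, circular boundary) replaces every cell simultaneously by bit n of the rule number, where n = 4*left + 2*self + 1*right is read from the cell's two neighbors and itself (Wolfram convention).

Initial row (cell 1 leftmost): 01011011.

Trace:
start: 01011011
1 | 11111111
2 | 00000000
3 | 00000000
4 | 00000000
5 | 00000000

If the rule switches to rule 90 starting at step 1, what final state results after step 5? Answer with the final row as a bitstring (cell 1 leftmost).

(re-executing steps 1..5 under rule 90; state before step 1: 01011011)
1 | 00011011
2 | 10111011
3 | 10101010
4 | 00000000
5 | 00000000

00000000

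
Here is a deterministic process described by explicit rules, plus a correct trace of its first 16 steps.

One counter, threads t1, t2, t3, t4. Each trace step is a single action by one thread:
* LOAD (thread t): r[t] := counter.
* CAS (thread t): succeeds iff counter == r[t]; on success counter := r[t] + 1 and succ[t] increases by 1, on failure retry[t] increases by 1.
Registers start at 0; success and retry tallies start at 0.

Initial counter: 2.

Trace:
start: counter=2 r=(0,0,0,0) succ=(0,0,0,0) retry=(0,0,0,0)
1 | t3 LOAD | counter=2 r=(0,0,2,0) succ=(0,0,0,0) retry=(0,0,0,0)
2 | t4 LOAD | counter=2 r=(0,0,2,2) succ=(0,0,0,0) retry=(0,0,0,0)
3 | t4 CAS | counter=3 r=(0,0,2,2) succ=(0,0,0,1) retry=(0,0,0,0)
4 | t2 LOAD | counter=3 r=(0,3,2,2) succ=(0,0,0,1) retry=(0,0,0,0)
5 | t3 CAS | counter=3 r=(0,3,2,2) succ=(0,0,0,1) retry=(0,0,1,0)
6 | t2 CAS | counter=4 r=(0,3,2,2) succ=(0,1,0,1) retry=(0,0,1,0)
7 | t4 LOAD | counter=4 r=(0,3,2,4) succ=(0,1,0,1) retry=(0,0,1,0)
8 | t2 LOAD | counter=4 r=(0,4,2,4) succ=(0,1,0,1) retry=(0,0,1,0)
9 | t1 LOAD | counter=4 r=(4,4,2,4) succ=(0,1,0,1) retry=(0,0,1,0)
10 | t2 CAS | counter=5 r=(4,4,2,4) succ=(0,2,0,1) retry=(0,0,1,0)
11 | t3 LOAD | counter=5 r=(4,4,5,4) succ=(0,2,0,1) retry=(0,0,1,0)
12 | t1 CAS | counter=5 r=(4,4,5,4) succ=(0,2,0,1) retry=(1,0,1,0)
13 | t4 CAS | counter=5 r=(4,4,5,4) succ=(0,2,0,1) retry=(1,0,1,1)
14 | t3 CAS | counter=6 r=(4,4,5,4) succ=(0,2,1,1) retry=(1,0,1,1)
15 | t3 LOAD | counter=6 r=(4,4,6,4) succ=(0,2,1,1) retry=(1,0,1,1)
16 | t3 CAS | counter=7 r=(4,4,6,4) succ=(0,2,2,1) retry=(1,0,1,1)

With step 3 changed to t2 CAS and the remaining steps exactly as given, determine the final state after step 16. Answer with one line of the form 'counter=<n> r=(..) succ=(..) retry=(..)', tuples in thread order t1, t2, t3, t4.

counter=6 r=(3,3,5,3) succ=(0,1,3,0) retry=(1,2,0,1)

(re-executing from step 3 with the substitution; state before step 3: counter=2 r=(0,0,2,2) succ=(0,0,0,0) retry=(0,0,0,0))
3 | t2 CAS | counter=2 r=(0,0,2,2) succ=(0,0,0,0) retry=(0,1,0,0)
4 | t2 LOAD | counter=2 r=(0,2,2,2) succ=(0,0,0,0) retry=(0,1,0,0)
5 | t3 CAS | counter=3 r=(0,2,2,2) succ=(0,0,1,0) retry=(0,1,0,0)
6 | t2 CAS | counter=3 r=(0,2,2,2) succ=(0,0,1,0) retry=(0,2,0,0)
7 | t4 LOAD | counter=3 r=(0,2,2,3) succ=(0,0,1,0) retry=(0,2,0,0)
8 | t2 LOAD | counter=3 r=(0,3,2,3) succ=(0,0,1,0) retry=(0,2,0,0)
9 | t1 LOAD | counter=3 r=(3,3,2,3) succ=(0,0,1,0) retry=(0,2,0,0)
10 | t2 CAS | counter=4 r=(3,3,2,3) succ=(0,1,1,0) retry=(0,2,0,0)
11 | t3 LOAD | counter=4 r=(3,3,4,3) succ=(0,1,1,0) retry=(0,2,0,0)
12 | t1 CAS | counter=4 r=(3,3,4,3) succ=(0,1,1,0) retry=(1,2,0,0)
13 | t4 CAS | counter=4 r=(3,3,4,3) succ=(0,1,1,0) retry=(1,2,0,1)
14 | t3 CAS | counter=5 r=(3,3,4,3) succ=(0,1,2,0) retry=(1,2,0,1)
15 | t3 LOAD | counter=5 r=(3,3,5,3) succ=(0,1,2,0) retry=(1,2,0,1)
16 | t3 CAS | counter=6 r=(3,3,5,3) succ=(0,1,3,0) retry=(1,2,0,1)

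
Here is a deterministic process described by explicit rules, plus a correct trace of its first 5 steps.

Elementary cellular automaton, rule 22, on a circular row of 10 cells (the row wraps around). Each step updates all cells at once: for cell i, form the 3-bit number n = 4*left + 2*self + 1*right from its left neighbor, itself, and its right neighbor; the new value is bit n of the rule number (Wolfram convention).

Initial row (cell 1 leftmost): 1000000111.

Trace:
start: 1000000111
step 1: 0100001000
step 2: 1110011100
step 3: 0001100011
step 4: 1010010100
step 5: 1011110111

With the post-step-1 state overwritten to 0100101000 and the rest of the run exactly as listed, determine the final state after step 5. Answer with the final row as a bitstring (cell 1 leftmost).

1100001111

state after step 1 := 0100101000
step 2: 1111101100
step 3: 0000000011
step 4: 1000000100
step 5: 1100001111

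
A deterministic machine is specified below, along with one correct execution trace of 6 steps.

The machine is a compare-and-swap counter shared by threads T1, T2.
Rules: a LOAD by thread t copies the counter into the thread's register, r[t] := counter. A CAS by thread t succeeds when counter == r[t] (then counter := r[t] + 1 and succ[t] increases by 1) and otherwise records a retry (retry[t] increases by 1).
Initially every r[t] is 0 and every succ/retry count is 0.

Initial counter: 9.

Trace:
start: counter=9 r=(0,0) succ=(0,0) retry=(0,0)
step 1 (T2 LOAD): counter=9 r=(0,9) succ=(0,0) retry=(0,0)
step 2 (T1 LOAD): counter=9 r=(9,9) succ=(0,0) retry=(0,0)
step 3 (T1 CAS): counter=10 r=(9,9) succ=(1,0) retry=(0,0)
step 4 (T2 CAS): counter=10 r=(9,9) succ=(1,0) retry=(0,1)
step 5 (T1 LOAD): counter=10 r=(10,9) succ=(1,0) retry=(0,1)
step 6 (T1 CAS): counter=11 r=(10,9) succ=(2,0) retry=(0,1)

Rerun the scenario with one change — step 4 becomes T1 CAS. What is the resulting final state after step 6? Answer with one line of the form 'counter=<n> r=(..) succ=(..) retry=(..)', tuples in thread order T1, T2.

counter=11 r=(10,9) succ=(2,0) retry=(1,0)

(re-executing from step 4 with the substitution; state before step 4: counter=10 r=(9,9) succ=(1,0) retry=(0,0))
step 4 (T1 CAS): counter=10 r=(9,9) succ=(1,0) retry=(1,0)
step 5 (T1 LOAD): counter=10 r=(10,9) succ=(1,0) retry=(1,0)
step 6 (T1 CAS): counter=11 r=(10,9) succ=(2,0) retry=(1,0)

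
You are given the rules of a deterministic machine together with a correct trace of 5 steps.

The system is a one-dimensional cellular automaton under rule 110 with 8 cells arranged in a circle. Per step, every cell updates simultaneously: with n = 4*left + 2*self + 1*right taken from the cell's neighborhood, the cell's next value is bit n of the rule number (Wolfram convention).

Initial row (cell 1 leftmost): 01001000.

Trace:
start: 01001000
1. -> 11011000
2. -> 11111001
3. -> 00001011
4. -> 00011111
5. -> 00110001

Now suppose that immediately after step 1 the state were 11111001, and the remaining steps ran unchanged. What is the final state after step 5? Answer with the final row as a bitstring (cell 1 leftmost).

state after step 1 := 11111001
2. -> 00001011
3. -> 00011111
4. -> 00110001
5. -> 01110011

01110011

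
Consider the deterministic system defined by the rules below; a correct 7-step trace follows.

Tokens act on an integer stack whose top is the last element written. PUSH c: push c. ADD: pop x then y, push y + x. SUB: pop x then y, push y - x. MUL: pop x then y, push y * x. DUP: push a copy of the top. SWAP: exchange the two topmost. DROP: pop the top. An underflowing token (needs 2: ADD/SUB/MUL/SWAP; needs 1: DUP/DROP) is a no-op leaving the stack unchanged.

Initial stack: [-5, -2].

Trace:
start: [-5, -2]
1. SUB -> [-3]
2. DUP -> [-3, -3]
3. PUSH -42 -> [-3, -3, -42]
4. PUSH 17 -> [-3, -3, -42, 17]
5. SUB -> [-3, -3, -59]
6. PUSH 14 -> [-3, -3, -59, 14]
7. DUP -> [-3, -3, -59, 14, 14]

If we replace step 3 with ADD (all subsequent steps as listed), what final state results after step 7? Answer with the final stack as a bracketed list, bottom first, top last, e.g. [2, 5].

[-23, 14, 14]

(re-executing from step 3 with the substitution; state before step 3: [-3, -3])
3. ADD -> [-6]
4. PUSH 17 -> [-6, 17]
5. SUB -> [-23]
6. PUSH 14 -> [-23, 14]
7. DUP -> [-23, 14, 14]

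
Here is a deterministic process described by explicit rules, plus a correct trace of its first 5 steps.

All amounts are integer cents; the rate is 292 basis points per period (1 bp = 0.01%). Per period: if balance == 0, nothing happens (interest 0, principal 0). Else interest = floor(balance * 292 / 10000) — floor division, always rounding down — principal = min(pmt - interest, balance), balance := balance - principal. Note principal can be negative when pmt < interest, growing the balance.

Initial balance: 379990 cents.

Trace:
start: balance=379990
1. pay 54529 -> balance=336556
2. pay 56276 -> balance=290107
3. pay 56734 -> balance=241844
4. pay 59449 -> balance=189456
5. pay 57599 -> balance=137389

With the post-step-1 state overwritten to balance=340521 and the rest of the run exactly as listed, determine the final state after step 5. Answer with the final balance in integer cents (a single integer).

state after step 1 := balance=340521
2. pay 56276 -> balance=294188
3. pay 56734 -> balance=246044
4. pay 59449 -> balance=193779
5. pay 57599 -> balance=141838

141838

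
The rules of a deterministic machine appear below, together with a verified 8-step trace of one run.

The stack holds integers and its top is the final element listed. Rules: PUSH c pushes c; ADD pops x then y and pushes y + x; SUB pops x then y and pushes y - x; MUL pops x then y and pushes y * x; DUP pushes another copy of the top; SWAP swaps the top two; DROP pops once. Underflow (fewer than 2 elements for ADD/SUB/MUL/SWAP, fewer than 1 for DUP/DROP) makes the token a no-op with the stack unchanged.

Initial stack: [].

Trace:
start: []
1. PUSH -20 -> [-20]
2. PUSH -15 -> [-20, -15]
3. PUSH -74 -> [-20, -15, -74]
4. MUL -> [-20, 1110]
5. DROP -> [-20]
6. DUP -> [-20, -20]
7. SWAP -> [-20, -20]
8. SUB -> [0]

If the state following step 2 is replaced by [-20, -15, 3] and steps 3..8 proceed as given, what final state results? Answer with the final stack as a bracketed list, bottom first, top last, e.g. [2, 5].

[-20, 0]

state after step 2 := [-20, -15, 3]
3. PUSH -74 -> [-20, -15, 3, -74]
4. MUL -> [-20, -15, -222]
5. DROP -> [-20, -15]
6. DUP -> [-20, -15, -15]
7. SWAP -> [-20, -15, -15]
8. SUB -> [-20, 0]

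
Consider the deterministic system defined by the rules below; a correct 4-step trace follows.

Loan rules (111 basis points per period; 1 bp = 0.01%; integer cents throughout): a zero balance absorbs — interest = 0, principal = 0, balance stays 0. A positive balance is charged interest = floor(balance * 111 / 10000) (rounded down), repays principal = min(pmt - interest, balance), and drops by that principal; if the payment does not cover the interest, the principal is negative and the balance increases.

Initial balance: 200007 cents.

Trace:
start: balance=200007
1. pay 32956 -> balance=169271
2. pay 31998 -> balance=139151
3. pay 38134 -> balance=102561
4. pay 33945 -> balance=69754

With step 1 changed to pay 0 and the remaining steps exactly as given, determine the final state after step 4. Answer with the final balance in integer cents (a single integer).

(re-executing from step 1 with the substitution; state before step 1: balance=200007)
1. pay 0 -> balance=202227
2. pay 31998 -> balance=172473
3. pay 38134 -> balance=136253
4. pay 33945 -> balance=103820

103820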